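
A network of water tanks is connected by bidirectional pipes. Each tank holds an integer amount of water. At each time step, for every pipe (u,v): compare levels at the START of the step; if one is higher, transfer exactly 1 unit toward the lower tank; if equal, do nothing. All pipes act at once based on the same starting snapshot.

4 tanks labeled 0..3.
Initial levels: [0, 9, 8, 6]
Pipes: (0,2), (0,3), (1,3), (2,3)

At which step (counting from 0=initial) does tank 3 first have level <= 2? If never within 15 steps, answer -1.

Step 1: flows [2->0,3->0,1->3,2->3] -> levels [2 8 6 7]
Step 2: flows [2->0,3->0,1->3,3->2] -> levels [4 7 6 6]
Step 3: flows [2->0,3->0,1->3,2=3] -> levels [6 6 5 6]
Step 4: flows [0->2,0=3,1=3,3->2] -> levels [5 6 7 5]
Step 5: flows [2->0,0=3,1->3,2->3] -> levels [6 5 5 7]
Step 6: flows [0->2,3->0,3->1,3->2] -> levels [6 6 7 4]
Step 7: flows [2->0,0->3,1->3,2->3] -> levels [6 5 5 7]
  -> period-2 cycle (repeats step 5); tank 3 never drops to <=2
Tank 3 never reaches <=2 within 15 steps

Answer: -1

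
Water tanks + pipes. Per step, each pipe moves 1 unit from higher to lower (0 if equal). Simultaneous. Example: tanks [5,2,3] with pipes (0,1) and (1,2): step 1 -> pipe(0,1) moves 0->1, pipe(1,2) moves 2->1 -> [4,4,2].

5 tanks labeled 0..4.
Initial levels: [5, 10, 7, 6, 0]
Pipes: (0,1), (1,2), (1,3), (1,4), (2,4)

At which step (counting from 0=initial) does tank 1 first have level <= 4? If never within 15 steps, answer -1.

Answer: 3

Derivation:
Step 1: flows [1->0,1->2,1->3,1->4,2->4] -> levels [6 6 7 7 2]
Step 2: flows [0=1,2->1,3->1,1->4,2->4] -> levels [6 7 5 6 4]
Step 3: flows [1->0,1->2,1->3,1->4,2->4] -> levels [7 3 5 7 6]
Tank 1 first reaches <=4 at step 3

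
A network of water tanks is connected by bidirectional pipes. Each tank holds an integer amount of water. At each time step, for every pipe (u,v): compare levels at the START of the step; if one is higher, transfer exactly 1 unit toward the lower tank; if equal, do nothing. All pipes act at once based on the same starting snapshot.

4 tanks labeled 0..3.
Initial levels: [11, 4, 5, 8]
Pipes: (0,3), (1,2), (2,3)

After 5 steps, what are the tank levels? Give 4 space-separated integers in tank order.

Answer: 7 7 6 8

Derivation:
Step 1: flows [0->3,2->1,3->2] -> levels [10 5 5 8]
Step 2: flows [0->3,1=2,3->2] -> levels [9 5 6 8]
Step 3: flows [0->3,2->1,3->2] -> levels [8 6 6 8]
Step 4: flows [0=3,1=2,3->2] -> levels [8 6 7 7]
Step 5: flows [0->3,2->1,2=3] -> levels [7 7 6 8]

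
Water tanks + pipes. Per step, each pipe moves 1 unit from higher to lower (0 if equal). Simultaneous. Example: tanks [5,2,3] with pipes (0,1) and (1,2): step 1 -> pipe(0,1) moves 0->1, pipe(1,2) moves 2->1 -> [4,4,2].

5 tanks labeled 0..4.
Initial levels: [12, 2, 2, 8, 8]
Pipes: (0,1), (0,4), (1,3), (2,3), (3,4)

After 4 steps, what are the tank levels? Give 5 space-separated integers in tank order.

Answer: 6 7 6 6 7

Derivation:
Step 1: flows [0->1,0->4,3->1,3->2,3=4] -> levels [10 4 3 6 9]
Step 2: flows [0->1,0->4,3->1,3->2,4->3] -> levels [8 6 4 5 9]
Step 3: flows [0->1,4->0,1->3,3->2,4->3] -> levels [8 6 5 6 7]
Step 4: flows [0->1,0->4,1=3,3->2,4->3] -> levels [6 7 6 6 7]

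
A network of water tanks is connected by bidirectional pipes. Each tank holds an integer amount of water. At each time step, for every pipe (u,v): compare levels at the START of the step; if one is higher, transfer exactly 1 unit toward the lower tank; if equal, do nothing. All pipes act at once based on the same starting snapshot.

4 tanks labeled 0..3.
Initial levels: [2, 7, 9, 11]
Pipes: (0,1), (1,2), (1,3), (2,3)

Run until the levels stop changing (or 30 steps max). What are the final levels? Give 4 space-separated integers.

Step 1: flows [1->0,2->1,3->1,3->2] -> levels [3 8 9 9]
Step 2: flows [1->0,2->1,3->1,2=3] -> levels [4 9 8 8]
Step 3: flows [1->0,1->2,1->3,2=3] -> levels [5 6 9 9]
Step 4: flows [1->0,2->1,3->1,2=3] -> levels [6 7 8 8]
Step 5: flows [1->0,2->1,3->1,2=3] -> levels [7 8 7 7]
Step 6: flows [1->0,1->2,1->3,2=3] -> levels [8 5 8 8]
Step 7: flows [0->1,2->1,3->1,2=3] -> levels [7 8 7 7]
  -> period-2 cycle: step 7 state = step 5 state; never stabilizes
  -> state at step 30: (30-5) mod 2 = 1, same as step 6 -> [8 5 8 8]

Answer: 8 5 8 8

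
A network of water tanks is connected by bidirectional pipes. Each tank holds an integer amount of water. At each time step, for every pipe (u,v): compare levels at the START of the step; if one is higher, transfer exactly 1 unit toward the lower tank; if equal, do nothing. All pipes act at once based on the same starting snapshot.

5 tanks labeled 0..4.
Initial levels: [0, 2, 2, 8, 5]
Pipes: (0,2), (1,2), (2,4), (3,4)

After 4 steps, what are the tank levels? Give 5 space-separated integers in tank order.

Answer: 3 3 2 5 4

Derivation:
Step 1: flows [2->0,1=2,4->2,3->4] -> levels [1 2 2 7 5]
Step 2: flows [2->0,1=2,4->2,3->4] -> levels [2 2 2 6 5]
Step 3: flows [0=2,1=2,4->2,3->4] -> levels [2 2 3 5 5]
Step 4: flows [2->0,2->1,4->2,3=4] -> levels [3 3 2 5 4]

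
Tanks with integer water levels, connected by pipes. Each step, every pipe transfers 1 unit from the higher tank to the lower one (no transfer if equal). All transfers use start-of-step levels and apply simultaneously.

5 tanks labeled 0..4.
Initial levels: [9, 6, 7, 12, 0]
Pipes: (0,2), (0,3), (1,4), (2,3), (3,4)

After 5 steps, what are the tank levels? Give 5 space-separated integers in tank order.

Step 1: flows [0->2,3->0,1->4,3->2,3->4] -> levels [9 5 9 9 2]
Step 2: flows [0=2,0=3,1->4,2=3,3->4] -> levels [9 4 9 8 4]
Step 3: flows [0=2,0->3,1=4,2->3,3->4] -> levels [8 4 8 9 5]
Step 4: flows [0=2,3->0,4->1,3->2,3->4] -> levels [9 5 9 6 5]
Step 5: flows [0=2,0->3,1=4,2->3,3->4] -> levels [8 5 8 7 6]

Answer: 8 5 8 7 6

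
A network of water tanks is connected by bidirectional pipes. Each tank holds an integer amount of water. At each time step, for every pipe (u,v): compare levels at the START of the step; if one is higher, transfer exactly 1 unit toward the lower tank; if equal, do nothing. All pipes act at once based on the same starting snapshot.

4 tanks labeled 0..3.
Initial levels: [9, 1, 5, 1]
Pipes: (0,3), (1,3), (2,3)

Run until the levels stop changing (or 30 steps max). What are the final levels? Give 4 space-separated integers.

Answer: 4 3 3 6

Derivation:
Step 1: flows [0->3,1=3,2->3] -> levels [8 1 4 3]
Step 2: flows [0->3,3->1,2->3] -> levels [7 2 3 4]
Step 3: flows [0->3,3->1,3->2] -> levels [6 3 4 3]
Step 4: flows [0->3,1=3,2->3] -> levels [5 3 3 5]
Step 5: flows [0=3,3->1,3->2] -> levels [5 4 4 3]
Step 6: flows [0->3,1->3,2->3] -> levels [4 3 3 6]
Step 7: flows [3->0,3->1,3->2] -> levels [5 4 4 3]
  -> period-2 cycle: step 7 state = step 5 state; never stabilizes
  -> state at step 30: (30-5) mod 2 = 1, same as step 6 -> [4 3 3 6]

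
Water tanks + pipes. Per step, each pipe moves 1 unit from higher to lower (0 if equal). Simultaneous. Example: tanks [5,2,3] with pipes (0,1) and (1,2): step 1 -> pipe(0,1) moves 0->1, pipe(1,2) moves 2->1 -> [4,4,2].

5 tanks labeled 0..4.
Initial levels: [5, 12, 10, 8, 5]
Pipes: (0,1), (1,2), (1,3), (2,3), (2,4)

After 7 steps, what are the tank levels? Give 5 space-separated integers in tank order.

Step 1: flows [1->0,1->2,1->3,2->3,2->4] -> levels [6 9 9 10 6]
Step 2: flows [1->0,1=2,3->1,3->2,2->4] -> levels [7 9 9 8 7]
Step 3: flows [1->0,1=2,1->3,2->3,2->4] -> levels [8 7 7 10 8]
Step 4: flows [0->1,1=2,3->1,3->2,4->2] -> levels [7 9 9 8 7]
  -> period-2 cycle: step 4 state = step 2 state
  -> state at step 7: (7-2) mod 2 = 1, same as step 3 -> [8 7 7 10 8]

Answer: 8 7 7 10 8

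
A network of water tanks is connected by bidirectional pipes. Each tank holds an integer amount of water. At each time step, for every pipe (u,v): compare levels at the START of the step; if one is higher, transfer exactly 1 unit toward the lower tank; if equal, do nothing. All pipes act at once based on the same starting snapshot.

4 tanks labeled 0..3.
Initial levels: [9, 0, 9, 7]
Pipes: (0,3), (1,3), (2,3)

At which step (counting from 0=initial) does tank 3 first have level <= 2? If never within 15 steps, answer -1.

Answer: -1

Derivation:
Step 1: flows [0->3,3->1,2->3] -> levels [8 1 8 8]
Step 2: flows [0=3,3->1,2=3] -> levels [8 2 8 7]
Step 3: flows [0->3,3->1,2->3] -> levels [7 3 7 8]
Step 4: flows [3->0,3->1,3->2] -> levels [8 4 8 5]
Step 5: flows [0->3,3->1,2->3] -> levels [7 5 7 6]
Step 6: flows [0->3,3->1,2->3] -> levels [6 6 6 7]
Step 7: flows [3->0,3->1,3->2] -> levels [7 7 7 4]
Step 8: flows [0->3,1->3,2->3] -> levels [6 6 6 7]
  -> period-2 cycle (repeats step 6); tank 3 never drops to <=2
Tank 3 never reaches <=2 within 15 steps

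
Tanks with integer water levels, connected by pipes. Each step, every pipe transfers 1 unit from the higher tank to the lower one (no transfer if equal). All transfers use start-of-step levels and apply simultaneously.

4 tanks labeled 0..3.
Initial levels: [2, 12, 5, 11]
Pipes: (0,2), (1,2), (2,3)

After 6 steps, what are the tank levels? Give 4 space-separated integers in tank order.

Step 1: flows [2->0,1->2,3->2] -> levels [3 11 6 10]
Step 2: flows [2->0,1->2,3->2] -> levels [4 10 7 9]
Step 3: flows [2->0,1->2,3->2] -> levels [5 9 8 8]
Step 4: flows [2->0,1->2,2=3] -> levels [6 8 8 8]
Step 5: flows [2->0,1=2,2=3] -> levels [7 8 7 8]
Step 6: flows [0=2,1->2,3->2] -> levels [7 7 9 7]

Answer: 7 7 9 7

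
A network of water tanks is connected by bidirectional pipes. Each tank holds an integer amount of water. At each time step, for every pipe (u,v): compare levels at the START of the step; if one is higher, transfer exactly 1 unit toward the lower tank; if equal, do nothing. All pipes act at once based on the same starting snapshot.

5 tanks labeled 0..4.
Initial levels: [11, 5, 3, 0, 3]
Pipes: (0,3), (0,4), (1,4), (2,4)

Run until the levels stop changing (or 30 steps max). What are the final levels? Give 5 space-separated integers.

Answer: 5 5 5 4 3

Derivation:
Step 1: flows [0->3,0->4,1->4,2=4] -> levels [9 4 3 1 5]
Step 2: flows [0->3,0->4,4->1,4->2] -> levels [7 5 4 2 4]
Step 3: flows [0->3,0->4,1->4,2=4] -> levels [5 4 4 3 6]
Step 4: flows [0->3,4->0,4->1,4->2] -> levels [5 5 5 4 3]
Step 5: flows [0->3,0->4,1->4,2->4] -> levels [3 4 4 5 6]
Step 6: flows [3->0,4->0,4->1,4->2] -> levels [5 5 5 4 3]
  -> period-2 cycle: step 6 state = step 4 state; never stabilizes
  -> state at step 30: (30-4) mod 2 = 0, same as step 4 -> [5 5 5 4 3]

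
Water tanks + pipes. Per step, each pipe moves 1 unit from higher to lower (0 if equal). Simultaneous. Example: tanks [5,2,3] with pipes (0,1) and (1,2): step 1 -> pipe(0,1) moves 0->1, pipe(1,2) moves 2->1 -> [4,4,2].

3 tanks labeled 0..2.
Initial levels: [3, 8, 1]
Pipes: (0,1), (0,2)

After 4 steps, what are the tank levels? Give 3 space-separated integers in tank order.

Answer: 4 4 4

Derivation:
Step 1: flows [1->0,0->2] -> levels [3 7 2]
Step 2: flows [1->0,0->2] -> levels [3 6 3]
Step 3: flows [1->0,0=2] -> levels [4 5 3]
Step 4: flows [1->0,0->2] -> levels [4 4 4]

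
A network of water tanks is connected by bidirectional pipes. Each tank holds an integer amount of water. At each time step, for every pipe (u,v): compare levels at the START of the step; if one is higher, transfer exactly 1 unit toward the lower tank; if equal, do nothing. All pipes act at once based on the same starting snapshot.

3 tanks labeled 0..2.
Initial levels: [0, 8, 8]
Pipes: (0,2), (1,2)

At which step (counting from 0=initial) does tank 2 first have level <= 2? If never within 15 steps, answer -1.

Answer: -1

Derivation:
Step 1: flows [2->0,1=2] -> levels [1 8 7]
Step 2: flows [2->0,1->2] -> levels [2 7 7]
Step 3: flows [2->0,1=2] -> levels [3 7 6]
Step 4: flows [2->0,1->2] -> levels [4 6 6]
Step 5: flows [2->0,1=2] -> levels [5 6 5]
Step 6: flows [0=2,1->2] -> levels [5 5 6]
Step 7: flows [2->0,2->1] -> levels [6 6 4]
Step 8: flows [0->2,1->2] -> levels [5 5 6]
  -> period-2 cycle (repeats step 6); tank 2 never drops to <=2
Tank 2 never reaches <=2 within 15 steps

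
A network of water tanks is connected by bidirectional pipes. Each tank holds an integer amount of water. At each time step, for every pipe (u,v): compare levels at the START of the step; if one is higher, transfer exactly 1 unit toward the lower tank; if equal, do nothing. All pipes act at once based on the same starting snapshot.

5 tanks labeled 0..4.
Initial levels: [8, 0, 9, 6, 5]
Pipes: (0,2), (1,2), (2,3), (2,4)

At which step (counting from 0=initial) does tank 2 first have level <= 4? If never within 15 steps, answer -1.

Step 1: flows [2->0,2->1,2->3,2->4] -> levels [9 1 5 7 6]
Step 2: flows [0->2,2->1,3->2,4->2] -> levels [8 2 7 6 5]
Step 3: flows [0->2,2->1,2->3,2->4] -> levels [7 3 5 7 6]
Step 4: flows [0->2,2->1,3->2,4->2] -> levels [6 4 7 6 5]
Step 5: flows [2->0,2->1,2->3,2->4] -> levels [7 5 3 7 6]
Tank 2 first reaches <=4 at step 5

Answer: 5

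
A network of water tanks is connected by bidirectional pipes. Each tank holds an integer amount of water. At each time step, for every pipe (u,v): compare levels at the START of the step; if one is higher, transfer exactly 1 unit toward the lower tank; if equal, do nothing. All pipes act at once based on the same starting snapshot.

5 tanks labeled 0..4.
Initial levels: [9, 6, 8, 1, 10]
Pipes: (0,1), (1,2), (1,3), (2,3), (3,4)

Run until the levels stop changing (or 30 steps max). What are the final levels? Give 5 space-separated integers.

Step 1: flows [0->1,2->1,1->3,2->3,4->3] -> levels [8 7 6 4 9]
Step 2: flows [0->1,1->2,1->3,2->3,4->3] -> levels [7 6 6 7 8]
Step 3: flows [0->1,1=2,3->1,3->2,4->3] -> levels [6 8 7 6 7]
Step 4: flows [1->0,1->2,1->3,2->3,4->3] -> levels [7 5 7 9 6]
Step 5: flows [0->1,2->1,3->1,3->2,3->4] -> levels [6 8 7 6 7]
  -> period-2 cycle: step 5 state = step 3 state; never stabilizes
  -> state at step 30: (30-3) mod 2 = 1, same as step 4 -> [7 5 7 9 6]

Answer: 7 5 7 9 6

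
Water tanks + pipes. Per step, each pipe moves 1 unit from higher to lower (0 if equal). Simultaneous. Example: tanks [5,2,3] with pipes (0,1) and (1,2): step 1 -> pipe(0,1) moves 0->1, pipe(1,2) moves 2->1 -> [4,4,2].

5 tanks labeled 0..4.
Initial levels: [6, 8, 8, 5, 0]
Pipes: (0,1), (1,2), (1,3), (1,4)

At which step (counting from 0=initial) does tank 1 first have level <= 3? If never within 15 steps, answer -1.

Step 1: flows [1->0,1=2,1->3,1->4] -> levels [7 5 8 6 1]
Step 2: flows [0->1,2->1,3->1,1->4] -> levels [6 7 7 5 2]
Step 3: flows [1->0,1=2,1->3,1->4] -> levels [7 4 7 6 3]
Step 4: flows [0->1,2->1,3->1,1->4] -> levels [6 6 6 5 4]
Step 5: flows [0=1,1=2,1->3,1->4] -> levels [6 4 6 6 5]
Step 6: flows [0->1,2->1,3->1,4->1] -> levels [5 8 5 5 4]
Step 7: flows [1->0,1->2,1->3,1->4] -> levels [6 4 6 6 5]
  -> period-2 cycle (repeats step 5); tank 1 never drops to <=3
Tank 1 never reaches <=3 within 15 steps

Answer: -1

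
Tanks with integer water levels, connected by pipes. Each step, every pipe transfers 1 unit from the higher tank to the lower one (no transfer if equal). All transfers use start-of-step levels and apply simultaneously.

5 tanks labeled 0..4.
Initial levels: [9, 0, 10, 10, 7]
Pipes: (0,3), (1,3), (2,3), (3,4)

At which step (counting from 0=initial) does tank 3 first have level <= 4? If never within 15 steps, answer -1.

Step 1: flows [3->0,3->1,2=3,3->4] -> levels [10 1 10 7 8]
Step 2: flows [0->3,3->1,2->3,4->3] -> levels [9 2 9 9 7]
Step 3: flows [0=3,3->1,2=3,3->4] -> levels [9 3 9 7 8]
Step 4: flows [0->3,3->1,2->3,4->3] -> levels [8 4 8 9 7]
Step 5: flows [3->0,3->1,3->2,3->4] -> levels [9 5 9 5 8]
Step 6: flows [0->3,1=3,2->3,4->3] -> levels [8 5 8 8 7]
Step 7: flows [0=3,3->1,2=3,3->4] -> levels [8 6 8 6 8]
Step 8: flows [0->3,1=3,2->3,4->3] -> levels [7 6 7 9 7]
Step 9: flows [3->0,3->1,3->2,3->4] -> levels [8 7 8 5 8]
Step 10: flows [0->3,1->3,2->3,4->3] -> levels [7 6 7 9 7]
  -> period-2 cycle (repeats step 8); tank 3 never drops to <=4
Tank 3 never reaches <=4 within 15 steps

Answer: -1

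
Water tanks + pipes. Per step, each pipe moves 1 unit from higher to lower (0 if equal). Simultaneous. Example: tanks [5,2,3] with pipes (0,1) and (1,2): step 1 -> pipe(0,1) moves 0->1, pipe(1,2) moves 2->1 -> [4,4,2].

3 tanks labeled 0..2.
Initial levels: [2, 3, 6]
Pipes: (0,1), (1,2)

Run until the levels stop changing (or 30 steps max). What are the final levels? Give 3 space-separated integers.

Answer: 3 5 3

Derivation:
Step 1: flows [1->0,2->1] -> levels [3 3 5]
Step 2: flows [0=1,2->1] -> levels [3 4 4]
Step 3: flows [1->0,1=2] -> levels [4 3 4]
Step 4: flows [0->1,2->1] -> levels [3 5 3]
Step 5: flows [1->0,1->2] -> levels [4 3 4]
  -> period-2 cycle: step 5 state = step 3 state; never stabilizes
  -> state at step 30: (30-3) mod 2 = 1, same as step 4 -> [3 5 3]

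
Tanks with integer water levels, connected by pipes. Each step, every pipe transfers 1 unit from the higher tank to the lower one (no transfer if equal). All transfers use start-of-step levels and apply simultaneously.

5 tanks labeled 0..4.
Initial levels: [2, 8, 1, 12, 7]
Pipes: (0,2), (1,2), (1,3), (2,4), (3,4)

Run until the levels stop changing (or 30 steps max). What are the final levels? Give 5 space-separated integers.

Answer: 4 6 7 7 6

Derivation:
Step 1: flows [0->2,1->2,3->1,4->2,3->4] -> levels [1 8 4 10 7]
Step 2: flows [2->0,1->2,3->1,4->2,3->4] -> levels [2 8 5 8 7]
Step 3: flows [2->0,1->2,1=3,4->2,3->4] -> levels [3 7 6 7 7]
Step 4: flows [2->0,1->2,1=3,4->2,3=4] -> levels [4 6 7 7 6]
Step 5: flows [2->0,2->1,3->1,2->4,3->4] -> levels [5 8 4 5 8]
Step 6: flows [0->2,1->2,1->3,4->2,4->3] -> levels [4 6 7 7 6]
  -> period-2 cycle: step 6 state = step 4 state; never stabilizes
  -> state at step 30: (30-4) mod 2 = 0, same as step 4 -> [4 6 7 7 6]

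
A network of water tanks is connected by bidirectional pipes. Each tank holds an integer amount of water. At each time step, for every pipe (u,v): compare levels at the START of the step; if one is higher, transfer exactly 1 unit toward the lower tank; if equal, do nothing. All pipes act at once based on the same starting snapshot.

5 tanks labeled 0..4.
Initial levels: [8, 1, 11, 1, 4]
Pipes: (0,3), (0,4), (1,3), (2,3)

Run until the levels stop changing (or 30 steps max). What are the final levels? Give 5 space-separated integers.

Answer: 4 4 5 7 5

Derivation:
Step 1: flows [0->3,0->4,1=3,2->3] -> levels [6 1 10 3 5]
Step 2: flows [0->3,0->4,3->1,2->3] -> levels [4 2 9 4 6]
Step 3: flows [0=3,4->0,3->1,2->3] -> levels [5 3 8 4 5]
Step 4: flows [0->3,0=4,3->1,2->3] -> levels [4 4 7 5 5]
Step 5: flows [3->0,4->0,3->1,2->3] -> levels [6 5 6 4 4]
Step 6: flows [0->3,0->4,1->3,2->3] -> levels [4 4 5 7 5]
Step 7: flows [3->0,4->0,3->1,3->2] -> levels [6 5 6 4 4]
  -> period-2 cycle: step 7 state = step 5 state; never stabilizes
  -> state at step 30: (30-5) mod 2 = 1, same as step 6 -> [4 4 5 7 5]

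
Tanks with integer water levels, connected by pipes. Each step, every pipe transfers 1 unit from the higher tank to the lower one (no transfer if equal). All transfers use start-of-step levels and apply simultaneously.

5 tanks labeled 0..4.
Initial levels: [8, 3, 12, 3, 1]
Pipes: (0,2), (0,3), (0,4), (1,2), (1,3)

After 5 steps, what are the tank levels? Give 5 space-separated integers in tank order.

Answer: 3 4 7 7 6

Derivation:
Step 1: flows [2->0,0->3,0->4,2->1,1=3] -> levels [7 4 10 4 2]
Step 2: flows [2->0,0->3,0->4,2->1,1=3] -> levels [6 5 8 5 3]
Step 3: flows [2->0,0->3,0->4,2->1,1=3] -> levels [5 6 6 6 4]
Step 4: flows [2->0,3->0,0->4,1=2,1=3] -> levels [6 6 5 5 5]
Step 5: flows [0->2,0->3,0->4,1->2,1->3] -> levels [3 4 7 7 6]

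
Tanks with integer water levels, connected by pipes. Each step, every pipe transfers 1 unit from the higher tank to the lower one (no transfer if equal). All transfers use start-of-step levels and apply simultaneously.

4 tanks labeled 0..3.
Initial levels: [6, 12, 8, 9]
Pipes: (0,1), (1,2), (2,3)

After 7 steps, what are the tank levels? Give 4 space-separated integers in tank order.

Answer: 9 8 10 8

Derivation:
Step 1: flows [1->0,1->2,3->2] -> levels [7 10 10 8]
Step 2: flows [1->0,1=2,2->3] -> levels [8 9 9 9]
Step 3: flows [1->0,1=2,2=3] -> levels [9 8 9 9]
Step 4: flows [0->1,2->1,2=3] -> levels [8 10 8 9]
Step 5: flows [1->0,1->2,3->2] -> levels [9 8 10 8]
Step 6: flows [0->1,2->1,2->3] -> levels [8 10 8 9]
  -> period-2 cycle: step 6 state = step 4 state
  -> state at step 7: (7-4) mod 2 = 1, same as step 5 -> [9 8 10 8]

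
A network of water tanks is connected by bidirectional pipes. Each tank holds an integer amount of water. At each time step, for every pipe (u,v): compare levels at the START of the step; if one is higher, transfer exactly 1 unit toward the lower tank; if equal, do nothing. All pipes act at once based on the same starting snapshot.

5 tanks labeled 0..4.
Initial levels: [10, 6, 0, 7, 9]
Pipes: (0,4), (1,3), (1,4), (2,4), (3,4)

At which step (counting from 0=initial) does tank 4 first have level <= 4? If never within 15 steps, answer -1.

Answer: 5

Derivation:
Step 1: flows [0->4,3->1,4->1,4->2,4->3] -> levels [9 8 1 7 7]
Step 2: flows [0->4,1->3,1->4,4->2,3=4] -> levels [8 6 2 8 8]
Step 3: flows [0=4,3->1,4->1,4->2,3=4] -> levels [8 8 3 7 6]
Step 4: flows [0->4,1->3,1->4,4->2,3->4] -> levels [7 6 4 7 8]
Step 5: flows [4->0,3->1,4->1,4->2,4->3] -> levels [8 8 5 7 4]
Tank 4 first reaches <=4 at step 5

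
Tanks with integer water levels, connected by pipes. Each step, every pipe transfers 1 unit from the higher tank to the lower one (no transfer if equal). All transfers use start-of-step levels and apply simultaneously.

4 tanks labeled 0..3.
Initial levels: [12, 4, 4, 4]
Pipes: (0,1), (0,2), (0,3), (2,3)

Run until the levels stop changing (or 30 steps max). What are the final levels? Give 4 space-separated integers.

Step 1: flows [0->1,0->2,0->3,2=3] -> levels [9 5 5 5]
Step 2: flows [0->1,0->2,0->3,2=3] -> levels [6 6 6 6]
Step 3: flows [0=1,0=2,0=3,2=3] -> levels [6 6 6 6]
  -> stable (no change)

Answer: 6 6 6 6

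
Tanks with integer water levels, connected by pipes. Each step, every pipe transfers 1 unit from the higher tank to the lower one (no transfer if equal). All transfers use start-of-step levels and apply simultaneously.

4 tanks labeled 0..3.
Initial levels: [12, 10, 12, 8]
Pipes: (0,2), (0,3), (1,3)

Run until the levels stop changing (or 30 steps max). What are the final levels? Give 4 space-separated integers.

Step 1: flows [0=2,0->3,1->3] -> levels [11 9 12 10]
Step 2: flows [2->0,0->3,3->1] -> levels [11 10 11 10]
Step 3: flows [0=2,0->3,1=3] -> levels [10 10 11 11]
Step 4: flows [2->0,3->0,3->1] -> levels [12 11 10 9]
Step 5: flows [0->2,0->3,1->3] -> levels [10 10 11 11]
  -> period-2 cycle: step 5 state = step 3 state; never stabilizes
  -> state at step 30: (30-3) mod 2 = 1, same as step 4 -> [12 11 10 9]

Answer: 12 11 10 9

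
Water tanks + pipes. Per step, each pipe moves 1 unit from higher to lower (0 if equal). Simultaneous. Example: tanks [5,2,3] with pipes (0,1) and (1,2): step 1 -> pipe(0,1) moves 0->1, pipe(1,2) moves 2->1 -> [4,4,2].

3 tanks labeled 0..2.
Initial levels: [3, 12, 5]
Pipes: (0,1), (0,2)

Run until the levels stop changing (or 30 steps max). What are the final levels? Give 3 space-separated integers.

Answer: 6 7 7

Derivation:
Step 1: flows [1->0,2->0] -> levels [5 11 4]
Step 2: flows [1->0,0->2] -> levels [5 10 5]
Step 3: flows [1->0,0=2] -> levels [6 9 5]
Step 4: flows [1->0,0->2] -> levels [6 8 6]
Step 5: flows [1->0,0=2] -> levels [7 7 6]
Step 6: flows [0=1,0->2] -> levels [6 7 7]
Step 7: flows [1->0,2->0] -> levels [8 6 6]
Step 8: flows [0->1,0->2] -> levels [6 7 7]
  -> period-2 cycle: step 8 state = step 6 state; never stabilizes
  -> state at step 30: (30-6) mod 2 = 0, same as step 6 -> [6 7 7]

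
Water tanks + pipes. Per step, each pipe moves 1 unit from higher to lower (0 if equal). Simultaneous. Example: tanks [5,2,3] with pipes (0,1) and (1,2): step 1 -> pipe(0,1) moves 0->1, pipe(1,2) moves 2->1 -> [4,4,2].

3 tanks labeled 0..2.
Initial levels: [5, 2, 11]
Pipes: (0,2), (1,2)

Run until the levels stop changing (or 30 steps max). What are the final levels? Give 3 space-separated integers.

Step 1: flows [2->0,2->1] -> levels [6 3 9]
Step 2: flows [2->0,2->1] -> levels [7 4 7]
Step 3: flows [0=2,2->1] -> levels [7 5 6]
Step 4: flows [0->2,2->1] -> levels [6 6 6]
Step 5: flows [0=2,1=2] -> levels [6 6 6]
  -> stable (no change)

Answer: 6 6 6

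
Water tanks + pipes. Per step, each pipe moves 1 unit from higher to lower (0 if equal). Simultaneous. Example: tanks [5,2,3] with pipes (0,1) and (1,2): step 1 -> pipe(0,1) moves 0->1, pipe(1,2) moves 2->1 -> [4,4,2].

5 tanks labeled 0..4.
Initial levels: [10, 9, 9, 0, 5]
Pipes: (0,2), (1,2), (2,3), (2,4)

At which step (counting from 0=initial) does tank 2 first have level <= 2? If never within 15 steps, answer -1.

Answer: -1

Derivation:
Step 1: flows [0->2,1=2,2->3,2->4] -> levels [9 9 8 1 6]
Step 2: flows [0->2,1->2,2->3,2->4] -> levels [8 8 8 2 7]
Step 3: flows [0=2,1=2,2->3,2->4] -> levels [8 8 6 3 8]
Step 4: flows [0->2,1->2,2->3,4->2] -> levels [7 7 8 4 7]
Step 5: flows [2->0,2->1,2->3,2->4] -> levels [8 8 4 5 8]
Step 6: flows [0->2,1->2,3->2,4->2] -> levels [7 7 8 4 7]
  -> period-2 cycle (repeats step 4); tank 2 never drops to <=2
Tank 2 never reaches <=2 within 15 steps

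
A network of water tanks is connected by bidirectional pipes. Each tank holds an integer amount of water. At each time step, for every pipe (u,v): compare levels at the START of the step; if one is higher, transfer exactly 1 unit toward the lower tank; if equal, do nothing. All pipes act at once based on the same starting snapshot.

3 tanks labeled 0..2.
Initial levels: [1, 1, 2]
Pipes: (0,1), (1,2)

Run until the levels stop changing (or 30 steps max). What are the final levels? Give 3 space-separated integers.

Answer: 2 0 2

Derivation:
Step 1: flows [0=1,2->1] -> levels [1 2 1]
Step 2: flows [1->0,1->2] -> levels [2 0 2]
Step 3: flows [0->1,2->1] -> levels [1 2 1]
  -> period-2 cycle: step 3 state = step 1 state; never stabilizes
  -> state at step 30: (30-1) mod 2 = 1, same as step 2 -> [2 0 2]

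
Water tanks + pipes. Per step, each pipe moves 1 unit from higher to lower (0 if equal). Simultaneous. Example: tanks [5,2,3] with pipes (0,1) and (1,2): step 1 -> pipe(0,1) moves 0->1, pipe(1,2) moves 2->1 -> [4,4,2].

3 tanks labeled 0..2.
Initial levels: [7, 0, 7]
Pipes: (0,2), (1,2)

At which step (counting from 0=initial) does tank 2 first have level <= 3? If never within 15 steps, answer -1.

Step 1: flows [0=2,2->1] -> levels [7 1 6]
Step 2: flows [0->2,2->1] -> levels [6 2 6]
Step 3: flows [0=2,2->1] -> levels [6 3 5]
Step 4: flows [0->2,2->1] -> levels [5 4 5]
Step 5: flows [0=2,2->1] -> levels [5 5 4]
Step 6: flows [0->2,1->2] -> levels [4 4 6]
Step 7: flows [2->0,2->1] -> levels [5 5 4]
  -> period-2 cycle (repeats step 5); tank 2 never drops to <=3
Tank 2 never reaches <=3 within 15 steps

Answer: -1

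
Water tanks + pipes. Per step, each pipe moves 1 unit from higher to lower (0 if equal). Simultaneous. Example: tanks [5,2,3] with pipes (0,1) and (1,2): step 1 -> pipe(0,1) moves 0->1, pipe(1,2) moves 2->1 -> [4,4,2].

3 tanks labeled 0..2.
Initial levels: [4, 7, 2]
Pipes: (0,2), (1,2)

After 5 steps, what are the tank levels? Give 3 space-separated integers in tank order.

Step 1: flows [0->2,1->2] -> levels [3 6 4]
Step 2: flows [2->0,1->2] -> levels [4 5 4]
Step 3: flows [0=2,1->2] -> levels [4 4 5]
Step 4: flows [2->0,2->1] -> levels [5 5 3]
Step 5: flows [0->2,1->2] -> levels [4 4 5]

Answer: 4 4 5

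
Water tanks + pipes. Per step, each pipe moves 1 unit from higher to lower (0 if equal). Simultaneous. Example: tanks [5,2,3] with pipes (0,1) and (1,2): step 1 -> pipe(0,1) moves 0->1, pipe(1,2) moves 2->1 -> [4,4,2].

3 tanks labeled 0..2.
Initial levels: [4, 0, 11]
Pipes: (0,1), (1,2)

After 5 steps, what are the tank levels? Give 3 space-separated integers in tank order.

Step 1: flows [0->1,2->1] -> levels [3 2 10]
Step 2: flows [0->1,2->1] -> levels [2 4 9]
Step 3: flows [1->0,2->1] -> levels [3 4 8]
Step 4: flows [1->0,2->1] -> levels [4 4 7]
Step 5: flows [0=1,2->1] -> levels [4 5 6]

Answer: 4 5 6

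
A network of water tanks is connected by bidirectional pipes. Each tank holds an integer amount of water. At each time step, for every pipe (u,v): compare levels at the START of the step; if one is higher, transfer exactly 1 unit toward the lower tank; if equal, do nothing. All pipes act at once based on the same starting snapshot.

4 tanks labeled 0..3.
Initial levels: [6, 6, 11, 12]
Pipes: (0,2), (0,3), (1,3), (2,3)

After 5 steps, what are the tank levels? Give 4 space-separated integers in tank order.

Answer: 8 8 9 10

Derivation:
Step 1: flows [2->0,3->0,3->1,3->2] -> levels [8 7 11 9]
Step 2: flows [2->0,3->0,3->1,2->3] -> levels [10 8 9 8]
Step 3: flows [0->2,0->3,1=3,2->3] -> levels [8 8 9 10]
Step 4: flows [2->0,3->0,3->1,3->2] -> levels [10 9 9 7]
Step 5: flows [0->2,0->3,1->3,2->3] -> levels [8 8 9 10]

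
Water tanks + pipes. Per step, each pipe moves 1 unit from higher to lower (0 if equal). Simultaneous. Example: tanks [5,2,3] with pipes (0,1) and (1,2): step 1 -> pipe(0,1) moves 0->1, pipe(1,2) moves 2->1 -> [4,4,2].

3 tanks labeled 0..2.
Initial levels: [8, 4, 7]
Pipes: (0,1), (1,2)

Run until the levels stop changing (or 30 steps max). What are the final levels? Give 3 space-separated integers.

Step 1: flows [0->1,2->1] -> levels [7 6 6]
Step 2: flows [0->1,1=2] -> levels [6 7 6]
Step 3: flows [1->0,1->2] -> levels [7 5 7]
Step 4: flows [0->1,2->1] -> levels [6 7 6]
  -> period-2 cycle: step 4 state = step 2 state; never stabilizes
  -> state at step 30: (30-2) mod 2 = 0, same as step 2 -> [6 7 6]

Answer: 6 7 6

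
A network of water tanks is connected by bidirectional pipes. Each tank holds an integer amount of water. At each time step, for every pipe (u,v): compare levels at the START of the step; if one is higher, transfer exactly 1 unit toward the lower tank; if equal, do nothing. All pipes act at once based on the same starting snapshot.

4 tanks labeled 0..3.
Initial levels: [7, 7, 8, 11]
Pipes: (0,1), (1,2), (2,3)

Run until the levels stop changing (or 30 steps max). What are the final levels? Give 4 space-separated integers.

Answer: 8 7 10 8

Derivation:
Step 1: flows [0=1,2->1,3->2] -> levels [7 8 8 10]
Step 2: flows [1->0,1=2,3->2] -> levels [8 7 9 9]
Step 3: flows [0->1,2->1,2=3] -> levels [7 9 8 9]
Step 4: flows [1->0,1->2,3->2] -> levels [8 7 10 8]
Step 5: flows [0->1,2->1,2->3] -> levels [7 9 8 9]
  -> period-2 cycle: step 5 state = step 3 state; never stabilizes
  -> state at step 30: (30-3) mod 2 = 1, same as step 4 -> [8 7 10 8]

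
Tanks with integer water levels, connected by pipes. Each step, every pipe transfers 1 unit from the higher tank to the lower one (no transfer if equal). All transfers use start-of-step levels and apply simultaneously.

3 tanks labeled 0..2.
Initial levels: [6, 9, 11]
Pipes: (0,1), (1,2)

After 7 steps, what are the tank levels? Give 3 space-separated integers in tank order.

Answer: 9 8 9

Derivation:
Step 1: flows [1->0,2->1] -> levels [7 9 10]
Step 2: flows [1->0,2->1] -> levels [8 9 9]
Step 3: flows [1->0,1=2] -> levels [9 8 9]
Step 4: flows [0->1,2->1] -> levels [8 10 8]
Step 5: flows [1->0,1->2] -> levels [9 8 9]
  -> period-2 cycle: step 5 state = step 3 state
  -> state at step 7: (7-3) mod 2 = 0, same as step 3 -> [9 8 9]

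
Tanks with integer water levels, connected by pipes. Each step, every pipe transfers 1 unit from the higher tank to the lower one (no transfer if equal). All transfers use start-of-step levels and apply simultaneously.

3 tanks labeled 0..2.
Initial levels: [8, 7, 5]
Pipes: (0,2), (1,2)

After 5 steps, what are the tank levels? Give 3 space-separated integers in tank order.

Step 1: flows [0->2,1->2] -> levels [7 6 7]
Step 2: flows [0=2,2->1] -> levels [7 7 6]
Step 3: flows [0->2,1->2] -> levels [6 6 8]
Step 4: flows [2->0,2->1] -> levels [7 7 6]
  -> period-2 cycle: step 4 state = step 2 state
  -> state at step 5: (5-2) mod 2 = 1, same as step 3 -> [6 6 8]

Answer: 6 6 8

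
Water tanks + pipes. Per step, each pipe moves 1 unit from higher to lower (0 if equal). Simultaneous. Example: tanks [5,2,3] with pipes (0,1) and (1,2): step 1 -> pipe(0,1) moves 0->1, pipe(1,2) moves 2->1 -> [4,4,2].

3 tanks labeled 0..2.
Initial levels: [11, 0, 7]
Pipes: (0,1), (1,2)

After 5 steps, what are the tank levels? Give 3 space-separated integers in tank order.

Step 1: flows [0->1,2->1] -> levels [10 2 6]
Step 2: flows [0->1,2->1] -> levels [9 4 5]
Step 3: flows [0->1,2->1] -> levels [8 6 4]
Step 4: flows [0->1,1->2] -> levels [7 6 5]
Step 5: flows [0->1,1->2] -> levels [6 6 6]

Answer: 6 6 6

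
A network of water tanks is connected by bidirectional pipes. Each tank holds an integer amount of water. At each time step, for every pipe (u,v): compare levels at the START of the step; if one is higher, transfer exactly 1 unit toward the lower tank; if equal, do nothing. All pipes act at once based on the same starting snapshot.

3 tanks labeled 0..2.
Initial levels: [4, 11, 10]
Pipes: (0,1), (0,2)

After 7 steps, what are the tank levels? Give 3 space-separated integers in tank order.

Step 1: flows [1->0,2->0] -> levels [6 10 9]
Step 2: flows [1->0,2->0] -> levels [8 9 8]
Step 3: flows [1->0,0=2] -> levels [9 8 8]
Step 4: flows [0->1,0->2] -> levels [7 9 9]
Step 5: flows [1->0,2->0] -> levels [9 8 8]
  -> period-2 cycle: step 5 state = step 3 state
  -> state at step 7: (7-3) mod 2 = 0, same as step 3 -> [9 8 8]

Answer: 9 8 8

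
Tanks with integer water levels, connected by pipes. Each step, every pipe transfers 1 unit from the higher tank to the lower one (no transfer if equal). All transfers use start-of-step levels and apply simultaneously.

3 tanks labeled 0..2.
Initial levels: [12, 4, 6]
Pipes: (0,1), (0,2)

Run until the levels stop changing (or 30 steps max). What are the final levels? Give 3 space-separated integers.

Answer: 8 7 7

Derivation:
Step 1: flows [0->1,0->2] -> levels [10 5 7]
Step 2: flows [0->1,0->2] -> levels [8 6 8]
Step 3: flows [0->1,0=2] -> levels [7 7 8]
Step 4: flows [0=1,2->0] -> levels [8 7 7]
Step 5: flows [0->1,0->2] -> levels [6 8 8]
Step 6: flows [1->0,2->0] -> levels [8 7 7]
  -> period-2 cycle: step 6 state = step 4 state; never stabilizes
  -> state at step 30: (30-4) mod 2 = 0, same as step 4 -> [8 7 7]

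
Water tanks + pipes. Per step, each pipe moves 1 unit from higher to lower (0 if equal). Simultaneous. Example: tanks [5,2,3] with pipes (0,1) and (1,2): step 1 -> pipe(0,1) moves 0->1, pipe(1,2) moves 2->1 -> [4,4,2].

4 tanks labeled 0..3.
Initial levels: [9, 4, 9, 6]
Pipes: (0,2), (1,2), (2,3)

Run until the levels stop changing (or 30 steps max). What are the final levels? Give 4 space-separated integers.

Step 1: flows [0=2,2->1,2->3] -> levels [9 5 7 7]
Step 2: flows [0->2,2->1,2=3] -> levels [8 6 7 7]
Step 3: flows [0->2,2->1,2=3] -> levels [7 7 7 7]
Step 4: flows [0=2,1=2,2=3] -> levels [7 7 7 7]
  -> stable (no change)

Answer: 7 7 7 7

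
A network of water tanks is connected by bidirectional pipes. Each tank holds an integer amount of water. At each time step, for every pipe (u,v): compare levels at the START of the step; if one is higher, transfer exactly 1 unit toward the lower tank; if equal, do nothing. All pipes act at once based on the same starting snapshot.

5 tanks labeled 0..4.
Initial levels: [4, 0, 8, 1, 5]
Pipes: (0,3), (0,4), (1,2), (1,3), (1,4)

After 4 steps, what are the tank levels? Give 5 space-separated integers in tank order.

Step 1: flows [0->3,4->0,2->1,3->1,4->1] -> levels [4 3 7 1 3]
Step 2: flows [0->3,0->4,2->1,1->3,1=4] -> levels [2 3 6 3 4]
Step 3: flows [3->0,4->0,2->1,1=3,4->1] -> levels [4 5 5 2 2]
Step 4: flows [0->3,0->4,1=2,1->3,1->4] -> levels [2 3 5 4 4]

Answer: 2 3 5 4 4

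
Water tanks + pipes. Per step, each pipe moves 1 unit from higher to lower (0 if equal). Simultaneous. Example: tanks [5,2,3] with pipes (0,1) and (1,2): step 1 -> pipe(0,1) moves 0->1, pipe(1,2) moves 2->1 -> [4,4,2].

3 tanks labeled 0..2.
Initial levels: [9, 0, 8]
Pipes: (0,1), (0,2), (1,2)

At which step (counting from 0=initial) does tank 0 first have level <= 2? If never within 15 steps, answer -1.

Step 1: flows [0->1,0->2,2->1] -> levels [7 2 8]
Step 2: flows [0->1,2->0,2->1] -> levels [7 4 6]
Step 3: flows [0->1,0->2,2->1] -> levels [5 6 6]
Step 4: flows [1->0,2->0,1=2] -> levels [7 5 5]
Step 5: flows [0->1,0->2,1=2] -> levels [5 6 6]
  -> period-2 cycle (repeats step 3); tank 0 never drops to <=2
Tank 0 never reaches <=2 within 15 steps

Answer: -1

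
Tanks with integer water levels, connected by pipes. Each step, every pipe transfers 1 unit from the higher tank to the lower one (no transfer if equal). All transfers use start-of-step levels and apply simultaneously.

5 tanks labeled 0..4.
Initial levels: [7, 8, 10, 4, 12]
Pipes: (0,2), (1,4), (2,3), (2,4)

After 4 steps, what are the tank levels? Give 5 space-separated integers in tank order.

Step 1: flows [2->0,4->1,2->3,4->2] -> levels [8 9 9 5 10]
Step 2: flows [2->0,4->1,2->3,4->2] -> levels [9 10 8 6 8]
Step 3: flows [0->2,1->4,2->3,2=4] -> levels [8 9 8 7 9]
Step 4: flows [0=2,1=4,2->3,4->2] -> levels [8 9 8 8 8]

Answer: 8 9 8 8 8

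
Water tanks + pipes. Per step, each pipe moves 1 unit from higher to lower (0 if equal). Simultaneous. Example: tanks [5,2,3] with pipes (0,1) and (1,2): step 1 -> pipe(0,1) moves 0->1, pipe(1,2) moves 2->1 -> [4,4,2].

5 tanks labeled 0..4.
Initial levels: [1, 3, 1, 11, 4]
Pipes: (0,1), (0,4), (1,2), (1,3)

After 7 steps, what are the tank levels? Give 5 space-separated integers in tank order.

Step 1: flows [1->0,4->0,1->2,3->1] -> levels [3 2 2 10 3]
Step 2: flows [0->1,0=4,1=2,3->1] -> levels [2 4 2 9 3]
Step 3: flows [1->0,4->0,1->2,3->1] -> levels [4 3 3 8 2]
Step 4: flows [0->1,0->4,1=2,3->1] -> levels [2 5 3 7 3]
Step 5: flows [1->0,4->0,1->2,3->1] -> levels [4 4 4 6 2]
Step 6: flows [0=1,0->4,1=2,3->1] -> levels [3 5 4 5 3]
Step 7: flows [1->0,0=4,1->2,1=3] -> levels [4 3 5 5 3]

Answer: 4 3 5 5 3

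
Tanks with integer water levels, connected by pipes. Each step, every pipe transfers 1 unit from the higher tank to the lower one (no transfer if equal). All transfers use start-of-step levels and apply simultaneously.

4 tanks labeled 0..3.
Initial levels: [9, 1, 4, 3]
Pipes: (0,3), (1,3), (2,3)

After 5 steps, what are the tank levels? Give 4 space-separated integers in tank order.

Step 1: flows [0->3,3->1,2->3] -> levels [8 2 3 4]
Step 2: flows [0->3,3->1,3->2] -> levels [7 3 4 3]
Step 3: flows [0->3,1=3,2->3] -> levels [6 3 3 5]
Step 4: flows [0->3,3->1,3->2] -> levels [5 4 4 4]
Step 5: flows [0->3,1=3,2=3] -> levels [4 4 4 5]

Answer: 4 4 4 5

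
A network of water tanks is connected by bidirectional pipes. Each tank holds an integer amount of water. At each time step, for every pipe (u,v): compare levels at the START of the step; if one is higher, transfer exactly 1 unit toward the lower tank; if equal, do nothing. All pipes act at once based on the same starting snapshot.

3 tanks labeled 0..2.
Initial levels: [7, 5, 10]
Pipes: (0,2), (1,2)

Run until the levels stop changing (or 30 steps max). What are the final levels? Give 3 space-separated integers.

Answer: 8 8 6

Derivation:
Step 1: flows [2->0,2->1] -> levels [8 6 8]
Step 2: flows [0=2,2->1] -> levels [8 7 7]
Step 3: flows [0->2,1=2] -> levels [7 7 8]
Step 4: flows [2->0,2->1] -> levels [8 8 6]
Step 5: flows [0->2,1->2] -> levels [7 7 8]
  -> period-2 cycle: step 5 state = step 3 state; never stabilizes
  -> state at step 30: (30-3) mod 2 = 1, same as step 4 -> [8 8 6]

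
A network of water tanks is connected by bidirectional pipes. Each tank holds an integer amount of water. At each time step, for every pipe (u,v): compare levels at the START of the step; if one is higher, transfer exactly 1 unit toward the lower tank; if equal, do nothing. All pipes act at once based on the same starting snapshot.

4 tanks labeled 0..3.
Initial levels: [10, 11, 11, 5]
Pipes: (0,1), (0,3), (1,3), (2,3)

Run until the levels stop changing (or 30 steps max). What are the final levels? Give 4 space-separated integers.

Answer: 8 9 9 11

Derivation:
Step 1: flows [1->0,0->3,1->3,2->3] -> levels [10 9 10 8]
Step 2: flows [0->1,0->3,1->3,2->3] -> levels [8 9 9 11]
Step 3: flows [1->0,3->0,3->1,3->2] -> levels [10 9 10 8]
  -> period-2 cycle: step 3 state = step 1 state; never stabilizes
  -> state at step 30: (30-1) mod 2 = 1, same as step 2 -> [8 9 9 11]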